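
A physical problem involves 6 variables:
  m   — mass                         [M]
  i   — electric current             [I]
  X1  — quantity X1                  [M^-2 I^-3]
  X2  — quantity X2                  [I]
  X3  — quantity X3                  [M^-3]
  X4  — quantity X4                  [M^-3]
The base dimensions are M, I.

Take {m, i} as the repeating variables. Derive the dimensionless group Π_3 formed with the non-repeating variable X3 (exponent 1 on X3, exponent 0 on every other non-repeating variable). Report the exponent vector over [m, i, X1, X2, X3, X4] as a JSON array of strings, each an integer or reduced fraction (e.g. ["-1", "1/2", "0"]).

Exponent matrix [M,I] × [m,i,X1,X2,X3,X4]:
  M: [ 1  0 -2  0 -3 -3]
  I: [ 0  1 -3  1  0  0]
Echelon form has 2 nonzero rows (pivots: m,i)
Repeat: m,i; free: X1,X2,X3,X4
RREF:
  r0: [   1    0   -2    0   -3   -3]
  r1: [   0    1   -3    1    0    0]
Fix exponent of X3 at 1, X1 at 0, X2 at 0, X4 at 0; solve each RREF row for its pivot's exponent:
  r0: exp(m) + (-3)·1 = 0 ⇒ exp(m) = 3
  r1: exp(i) + (0)·1 = 0 ⇒ exp(i) = 0
Π_3 = m^3 · X3

["3", "0", "0", "0", "1", "0"]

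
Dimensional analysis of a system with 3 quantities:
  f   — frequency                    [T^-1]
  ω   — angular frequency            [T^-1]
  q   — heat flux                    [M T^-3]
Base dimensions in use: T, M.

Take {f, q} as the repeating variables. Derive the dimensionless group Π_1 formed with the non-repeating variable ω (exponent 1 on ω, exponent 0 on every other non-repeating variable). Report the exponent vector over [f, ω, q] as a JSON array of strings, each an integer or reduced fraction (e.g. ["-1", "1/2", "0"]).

["-1", "1", "0"]

Dimensional matrix (T×M by f×ω×q):
  T: [-1 -1 -3]
  M: [ 0  0  1]
Echelon form has 2 nonzero rows (pivots: f,q)
Repeat: f,q; free: ω
RREF:
  r0: [   1    1    0]
  r1: [   0    0    1]
Fix exponent of ω at 1; solve each RREF row for its pivot's exponent:
  r0: exp(f) + (1)·1 = 0 ⇒ exp(f) = -1
  r1: exp(q) + (0)·1 = 0 ⇒ exp(q) = 0
Π_1 = f^-1 · ω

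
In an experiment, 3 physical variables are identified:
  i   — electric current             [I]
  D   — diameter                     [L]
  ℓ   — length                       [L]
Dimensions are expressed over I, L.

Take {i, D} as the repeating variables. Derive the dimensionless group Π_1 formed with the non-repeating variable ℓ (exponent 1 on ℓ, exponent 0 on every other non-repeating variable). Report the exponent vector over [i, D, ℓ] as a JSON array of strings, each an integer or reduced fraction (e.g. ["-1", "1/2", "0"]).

["0", "-1", "1"]

Write exponents as rows I,L / cols i,D,ℓ:
  I: [ 1  0  0]
  L: [ 0  1  1]
Row reduction gives pivot columns i,D; rank = 2
Repeat: i,D; free: ℓ
RREF:
  r0: [   1    0    0]
  r1: [   0    1    1]
Fix exponent of ℓ at 1; solve each RREF row for its pivot's exponent:
  r0: exp(i) + (0)·1 = 0 ⇒ exp(i) = 0
  r1: exp(D) + (1)·1 = 0 ⇒ exp(D) = -1
Π_1 = D^-1 · ℓ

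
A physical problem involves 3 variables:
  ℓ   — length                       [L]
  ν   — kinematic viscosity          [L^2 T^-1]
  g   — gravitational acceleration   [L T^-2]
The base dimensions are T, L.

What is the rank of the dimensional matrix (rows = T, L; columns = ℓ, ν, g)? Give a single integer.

Write exponents as rows T,L / cols ℓ,ν,g:
  T: [ 0 -1 -2]
  L: [ 1  2  1]
RREF → pivots at {ℓ,ν} ⇒ r = 2

2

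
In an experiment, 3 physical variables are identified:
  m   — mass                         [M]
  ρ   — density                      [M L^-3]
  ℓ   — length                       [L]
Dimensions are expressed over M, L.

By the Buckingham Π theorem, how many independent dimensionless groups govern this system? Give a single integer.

Dimensional matrix (M×L by m×ρ×ℓ):
  M: [ 1  1  0]
  L: [ 0 -3  1]
Row reduction gives pivot columns m,ρ; rank = 2
n=3, r=2 ⇒ 1 dimensionless group

1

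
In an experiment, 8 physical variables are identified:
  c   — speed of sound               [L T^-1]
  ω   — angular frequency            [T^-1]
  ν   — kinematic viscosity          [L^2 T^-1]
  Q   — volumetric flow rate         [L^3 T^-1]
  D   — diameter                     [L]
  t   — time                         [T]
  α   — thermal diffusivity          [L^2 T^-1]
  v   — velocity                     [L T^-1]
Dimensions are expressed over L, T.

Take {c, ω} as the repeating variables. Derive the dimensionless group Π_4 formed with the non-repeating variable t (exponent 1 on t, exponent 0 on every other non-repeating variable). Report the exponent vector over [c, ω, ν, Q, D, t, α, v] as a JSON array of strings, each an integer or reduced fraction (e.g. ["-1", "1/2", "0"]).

["0", "1", "0", "0", "0", "1", "0", "0"]

Write exponents as rows L,T / cols c,ω,ν,Q,D,t,α,v:
  L: [ 1  0  2  3  1  0  2  1]
  T: [-1 -1 -1 -1  0  1 -1 -1]
Echelon form has 2 nonzero rows (pivots: c,ω)
Repeat: c,ω; free: ν,Q,D,t,α,v
RREF:
  r0: [   1    0    2    3    1    0    2    1]
  r1: [   0    1   -1   -2   -1   -1   -1    0]
Fix exponent of t at 1, ν at 0, Q at 0, D at 0, α at 0, v at 0; solve each RREF row for its pivot's exponent:
  r0: exp(c) + (0)·1 = 0 ⇒ exp(c) = 0
  r1: exp(ω) + (-1)·1 = 0 ⇒ exp(ω) = 1
Π_4 = ω · t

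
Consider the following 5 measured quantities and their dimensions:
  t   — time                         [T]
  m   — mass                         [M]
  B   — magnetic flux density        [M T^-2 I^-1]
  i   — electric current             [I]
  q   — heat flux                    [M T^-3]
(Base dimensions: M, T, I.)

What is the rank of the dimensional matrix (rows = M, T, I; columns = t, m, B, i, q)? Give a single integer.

3

Exponent matrix [M,T,I] × [t,m,B,i,q]:
  M: [ 0  1  1  0  1]
  T: [ 1  0 -2  0 -3]
  I: [ 0  0 -1  1  0]
RREF → pivots at {t,m,B} ⇒ r = 3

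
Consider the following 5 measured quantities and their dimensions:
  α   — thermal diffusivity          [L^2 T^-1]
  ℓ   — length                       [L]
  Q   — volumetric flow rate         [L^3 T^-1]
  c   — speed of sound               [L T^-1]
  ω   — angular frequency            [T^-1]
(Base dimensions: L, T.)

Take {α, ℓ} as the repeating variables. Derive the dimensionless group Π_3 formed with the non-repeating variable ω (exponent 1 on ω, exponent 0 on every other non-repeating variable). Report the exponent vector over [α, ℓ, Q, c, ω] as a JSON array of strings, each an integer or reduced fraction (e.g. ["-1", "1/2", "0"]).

Dimensional matrix (L×T by α×ℓ×Q×c×ω):
  L: [ 2  1  3  1  0]
  T: [-1  0 -1 -1 -1]
RREF → pivots at {α,ℓ} ⇒ r = 2
Pivot set = {α,ℓ}, free = {Q,c,ω}
RREF:
  r0: [   1    0    1    1    1]
  r1: [   0    1    1   -1   -2]
Fix exponent of ω at 1, Q at 0, c at 0; solve each RREF row for its pivot's exponent:
  r0: exp(α) + (1)·1 = 0 ⇒ exp(α) = -1
  r1: exp(ℓ) + (-2)·1 = 0 ⇒ exp(ℓ) = 2
Π_3 = α^-1 · ℓ^2 · ω

["-1", "2", "0", "0", "1"]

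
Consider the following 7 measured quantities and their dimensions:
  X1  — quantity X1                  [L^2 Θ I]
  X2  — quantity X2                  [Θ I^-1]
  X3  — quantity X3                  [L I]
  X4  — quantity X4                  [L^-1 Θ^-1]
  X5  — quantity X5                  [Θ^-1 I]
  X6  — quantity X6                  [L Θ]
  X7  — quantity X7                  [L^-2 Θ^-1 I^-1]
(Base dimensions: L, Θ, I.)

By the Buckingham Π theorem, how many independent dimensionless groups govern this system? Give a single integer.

Dimensional matrix (L×Θ×I by X1×X2×X3×X4×X5×X6×X7):
  L: [ 2  0  1 -1  0  1 -2]
  Θ: [ 1  1  0 -1 -1  1 -1]
  I: [ 1 -1  1  0  1  0 -1]
RREF → pivots at {X1,X2} ⇒ r = 2
Π count = n − r = 7 − 2 = 5

5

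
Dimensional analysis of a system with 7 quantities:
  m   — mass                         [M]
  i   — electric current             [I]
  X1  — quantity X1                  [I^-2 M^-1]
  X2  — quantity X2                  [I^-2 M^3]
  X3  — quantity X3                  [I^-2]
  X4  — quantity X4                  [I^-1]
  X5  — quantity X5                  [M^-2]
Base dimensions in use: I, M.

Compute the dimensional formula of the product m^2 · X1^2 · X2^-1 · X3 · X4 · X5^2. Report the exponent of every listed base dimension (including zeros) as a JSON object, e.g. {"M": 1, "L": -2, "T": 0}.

{"I": -5, "M": -7}

Dimensional matrix (I×M by m×i×X1×X2×X3×X4×X5):
  I: [ 0  1 -2 -2 -2 -1  0]
  M: [ 1  0 -1  3  0  0 -2]
  [I]: (2)·0+(2)·-2+(-1)·-2+(1)·-2+(1)·-1+(2)·0 = -5
  [M]: (2)·1+(2)·-1+(-1)·3+(1)·0+(1)·0+(2)·-2 = -7
⇒ I^-5 M^-7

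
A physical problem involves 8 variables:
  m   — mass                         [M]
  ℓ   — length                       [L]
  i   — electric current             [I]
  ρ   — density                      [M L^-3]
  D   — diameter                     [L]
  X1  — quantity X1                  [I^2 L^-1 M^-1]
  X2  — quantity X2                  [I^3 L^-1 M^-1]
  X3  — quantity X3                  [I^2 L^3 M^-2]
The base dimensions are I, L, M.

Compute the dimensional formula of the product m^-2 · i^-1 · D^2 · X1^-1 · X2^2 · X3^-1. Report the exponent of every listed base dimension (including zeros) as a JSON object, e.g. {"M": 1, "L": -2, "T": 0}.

Exponent matrix [I,L,M] × [m,ℓ,i,ρ,D,X1,X2,X3]:
  I: [ 0  0  1  0  0  2  3  2]
  L: [ 0  1  0 -3  1 -1 -1  3]
  M: [ 1  0  0  1  0 -1 -1 -2]
  [I]: (-2)·0+(-1)·1+(2)·0+(-1)·2+(2)·3+(-1)·2 = 1
  [L]: (-2)·0+(-1)·0+(2)·1+(-1)·-1+(2)·-1+(-1)·3 = -2
  [M]: (-2)·1+(-1)·0+(2)·0+(-1)·-1+(2)·-1+(-1)·-2 = -1
⇒ I L^-2 M^-1

{"I": 1, "L": -2, "M": -1}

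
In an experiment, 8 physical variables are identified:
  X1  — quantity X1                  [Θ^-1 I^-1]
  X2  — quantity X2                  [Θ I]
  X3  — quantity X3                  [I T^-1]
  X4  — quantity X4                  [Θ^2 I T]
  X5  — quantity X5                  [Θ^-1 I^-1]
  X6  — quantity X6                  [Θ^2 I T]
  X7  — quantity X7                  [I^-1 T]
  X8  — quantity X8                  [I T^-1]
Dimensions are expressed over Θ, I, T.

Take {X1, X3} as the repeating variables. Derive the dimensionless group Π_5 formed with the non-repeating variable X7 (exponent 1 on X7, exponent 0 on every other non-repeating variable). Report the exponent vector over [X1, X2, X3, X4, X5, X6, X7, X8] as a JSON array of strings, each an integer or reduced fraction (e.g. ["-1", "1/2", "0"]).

Exponent matrix [Θ,I,T] × [X1,X2,X3,X4,X5,X6,X7,X8]:
  Θ: [-1  1  0  2 -1  2  0  0]
  I: [-1  1  1  1 -1  1 -1  1]
  T: [ 0  0 -1  1  0  1  1 -1]
RREF → pivots at {X1,X3} ⇒ r = 2
Repeat: X1,X3; free: X2,X4,X5,X6,X7,X8
RREF:
  r0: [   1   -1    0   -2    1   -2    0    0]
  r1: [   0    0    1   -1    0   -1   -1    1]
  r2: [   0    0    0    0    0    0    0    0]
Fix exponent of X7 at 1, X2 at 0, X4 at 0, X5 at 0, X6 at 0, X8 at 0; solve each RREF row for its pivot's exponent:
  r0: exp(X1) + (0)·1 = 0 ⇒ exp(X1) = 0
  r1: exp(X3) + (-1)·1 = 0 ⇒ exp(X3) = 1
Π_5 = X3 · X7

["0", "0", "1", "0", "0", "0", "1", "0"]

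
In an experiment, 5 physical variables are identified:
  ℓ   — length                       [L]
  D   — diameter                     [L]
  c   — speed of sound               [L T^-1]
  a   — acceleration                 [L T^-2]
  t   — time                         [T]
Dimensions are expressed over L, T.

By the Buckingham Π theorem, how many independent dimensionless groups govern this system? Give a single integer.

3

Write exponents as rows L,T / cols ℓ,D,c,a,t:
  L: [ 1  1  1  1  0]
  T: [ 0  0 -1 -2  1]
RREF → pivots at {ℓ,c} ⇒ r = 2
n=5, r=2 ⇒ 3 dimensionless groups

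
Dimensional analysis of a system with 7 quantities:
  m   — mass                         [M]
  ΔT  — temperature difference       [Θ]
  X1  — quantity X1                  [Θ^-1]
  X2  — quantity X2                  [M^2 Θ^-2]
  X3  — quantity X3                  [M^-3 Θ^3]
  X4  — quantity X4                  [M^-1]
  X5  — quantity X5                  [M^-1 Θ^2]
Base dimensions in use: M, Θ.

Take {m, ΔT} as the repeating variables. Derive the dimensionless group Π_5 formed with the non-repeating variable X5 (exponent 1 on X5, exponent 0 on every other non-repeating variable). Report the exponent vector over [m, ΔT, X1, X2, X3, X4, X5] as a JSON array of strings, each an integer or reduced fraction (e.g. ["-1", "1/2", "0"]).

Dimensional matrix (M×Θ by m×ΔT×X1×X2×X3×X4×X5):
  M: [ 1  0  0  2 -3 -1 -1]
  Θ: [ 0  1 -1 -2  3  0  2]
Row reduction gives pivot columns m,ΔT; rank = 2
Repeat: m,ΔT; free: X1,X2,X3,X4,X5
RREF:
  r0: [   1    0    0    2   -3   -1   -1]
  r1: [   0    1   -1   -2    3    0    2]
Fix exponent of X5 at 1, X1 at 0, X2 at 0, X3 at 0, X4 at 0; solve each RREF row for its pivot's exponent:
  r0: exp(m) + (-1)·1 = 0 ⇒ exp(m) = 1
  r1: exp(ΔT) + (2)·1 = 0 ⇒ exp(ΔT) = -2
Π_5 = m · ΔT^-2 · X5

["1", "-2", "0", "0", "0", "0", "1"]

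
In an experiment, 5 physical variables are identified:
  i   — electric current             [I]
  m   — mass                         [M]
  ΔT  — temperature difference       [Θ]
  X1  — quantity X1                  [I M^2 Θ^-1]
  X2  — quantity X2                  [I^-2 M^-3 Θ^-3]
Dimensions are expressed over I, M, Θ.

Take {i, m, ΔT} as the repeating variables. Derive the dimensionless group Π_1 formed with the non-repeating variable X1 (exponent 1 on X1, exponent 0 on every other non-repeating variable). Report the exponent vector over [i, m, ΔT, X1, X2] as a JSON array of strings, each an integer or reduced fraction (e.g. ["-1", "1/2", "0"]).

["-1", "-2", "1", "1", "0"]

Dimensional matrix (I×M×Θ by i×m×ΔT×X1×X2):
  I: [ 1  0  0  1 -2]
  M: [ 0  1  0  2 -3]
  Θ: [ 0  0  1 -1 -3]
Echelon form has 3 nonzero rows (pivots: i,m,ΔT)
Repeat: i,m,ΔT; free: X1,X2
RREF:
  r0: [   1    0    0    1   -2]
  r1: [   0    1    0    2   -3]
  r2: [   0    0    1   -1   -3]
Fix exponent of X1 at 1, X2 at 0; solve each RREF row for its pivot's exponent:
  r0: exp(i) + (1)·1 = 0 ⇒ exp(i) = -1
  r1: exp(m) + (2)·1 = 0 ⇒ exp(m) = -2
  r2: exp(ΔT) + (-1)·1 = 0 ⇒ exp(ΔT) = 1
Π_1 = i^-1 · m^-2 · ΔT · X1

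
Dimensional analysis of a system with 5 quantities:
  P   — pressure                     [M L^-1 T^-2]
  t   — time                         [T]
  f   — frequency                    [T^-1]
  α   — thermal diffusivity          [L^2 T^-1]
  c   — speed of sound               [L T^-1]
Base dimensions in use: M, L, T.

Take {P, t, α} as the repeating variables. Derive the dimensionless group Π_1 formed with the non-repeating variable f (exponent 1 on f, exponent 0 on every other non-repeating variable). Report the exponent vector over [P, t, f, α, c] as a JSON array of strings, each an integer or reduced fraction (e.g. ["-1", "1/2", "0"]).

["0", "1", "1", "0", "0"]

Dimensional matrix (M×L×T by P×t×f×α×c):
  M: [ 1  0  0  0  0]
  L: [-1  0  0  2  1]
  T: [-2  1 -1 -1 -1]
Echelon form has 3 nonzero rows (pivots: P,t,α)
Repeat: P,t,α; free: f,c
RREF:
  r0: [   1    0    0    0    0]
  r1: [   0    1   -1    0 -1/2]
  r2: [   0    0    0    1  1/2]
Fix exponent of f at 1, c at 0; solve each RREF row for its pivot's exponent:
  r0: exp(P) + (0)·1 = 0 ⇒ exp(P) = 0
  r1: exp(t) + (-1)·1 = 0 ⇒ exp(t) = 1
  r2: exp(α) + (0)·1 = 0 ⇒ exp(α) = 0
Π_1 = t · f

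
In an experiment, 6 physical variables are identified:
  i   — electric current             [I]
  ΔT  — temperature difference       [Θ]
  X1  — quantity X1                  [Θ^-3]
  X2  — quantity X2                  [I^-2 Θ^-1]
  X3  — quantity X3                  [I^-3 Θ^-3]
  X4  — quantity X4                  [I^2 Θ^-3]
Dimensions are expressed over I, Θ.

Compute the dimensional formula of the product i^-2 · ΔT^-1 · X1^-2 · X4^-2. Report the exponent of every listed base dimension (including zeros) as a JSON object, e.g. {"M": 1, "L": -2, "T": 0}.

Exponent matrix [I,Θ] × [i,ΔT,X1,X2,X3,X4]:
  I: [ 1  0  0 -2 -3  2]
  Θ: [ 0  1 -3 -1 -3 -3]
  [I]: (-2)·1+(-1)·0+(-2)·0+(-2)·2 = -6
  [Θ]: (-2)·0+(-1)·1+(-2)·-3+(-2)·-3 = 11
⇒ I^-6 Θ^11

{"I": -6, "Θ": 11}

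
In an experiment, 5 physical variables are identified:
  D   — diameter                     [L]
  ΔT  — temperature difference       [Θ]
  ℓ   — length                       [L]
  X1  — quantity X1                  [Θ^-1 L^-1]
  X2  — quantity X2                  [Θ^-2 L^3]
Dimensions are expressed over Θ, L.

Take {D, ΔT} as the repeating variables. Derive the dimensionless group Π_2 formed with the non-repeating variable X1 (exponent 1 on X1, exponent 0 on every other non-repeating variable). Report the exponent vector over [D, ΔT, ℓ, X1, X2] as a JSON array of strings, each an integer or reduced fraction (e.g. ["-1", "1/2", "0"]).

["1", "1", "0", "1", "0"]

Exponent matrix [Θ,L] × [D,ΔT,ℓ,X1,X2]:
  Θ: [ 0  1  0 -1 -2]
  L: [ 1  0  1 -1  3]
Echelon form has 2 nonzero rows (pivots: D,ΔT)
Pivot set = {D,ΔT}, free = {ℓ,X1,X2}
RREF:
  r0: [   1    0    1   -1    3]
  r1: [   0    1    0   -1   -2]
Fix exponent of X1 at 1, ℓ at 0, X2 at 0; solve each RREF row for its pivot's exponent:
  r0: exp(D) + (-1)·1 = 0 ⇒ exp(D) = 1
  r1: exp(ΔT) + (-1)·1 = 0 ⇒ exp(ΔT) = 1
Π_2 = D · ΔT · X1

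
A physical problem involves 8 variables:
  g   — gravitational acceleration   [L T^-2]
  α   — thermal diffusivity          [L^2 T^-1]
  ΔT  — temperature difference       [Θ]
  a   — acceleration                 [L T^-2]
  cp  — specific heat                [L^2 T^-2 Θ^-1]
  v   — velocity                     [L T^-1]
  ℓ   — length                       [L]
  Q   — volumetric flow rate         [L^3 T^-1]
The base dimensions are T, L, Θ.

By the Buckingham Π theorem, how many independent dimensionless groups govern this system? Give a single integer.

Dimensional matrix (T×L×Θ by g×α×ΔT×a×cp×v×ℓ×Q):
  T: [-2 -1  0 -2 -2 -1  0 -1]
  L: [ 1  2  0  1  2  1  1  3]
  Θ: [ 0  0  1  0 -1  0  0  0]
Echelon form has 3 nonzero rows (pivots: g,α,ΔT)
n=8, r=3 ⇒ 5 dimensionless groups

5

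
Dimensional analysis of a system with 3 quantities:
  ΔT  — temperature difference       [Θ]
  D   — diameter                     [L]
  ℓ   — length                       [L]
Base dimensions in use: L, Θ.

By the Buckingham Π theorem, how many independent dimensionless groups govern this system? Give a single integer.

Exponent matrix [L,Θ] × [ΔT,D,ℓ]:
  L: [ 0  1  1]
  Θ: [ 1  0  0]
Echelon form has 2 nonzero rows (pivots: ΔT,D)
n=3, r=2 ⇒ 1 dimensionless group

1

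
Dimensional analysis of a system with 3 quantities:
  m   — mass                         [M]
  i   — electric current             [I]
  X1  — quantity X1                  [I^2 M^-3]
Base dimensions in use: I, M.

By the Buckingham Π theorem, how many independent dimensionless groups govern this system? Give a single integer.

1

Dimensional matrix (I×M by m×i×X1):
  I: [ 0  1  2]
  M: [ 1  0 -3]
Echelon form has 2 nonzero rows (pivots: m,i)
Π count = n − r = 3 − 2 = 1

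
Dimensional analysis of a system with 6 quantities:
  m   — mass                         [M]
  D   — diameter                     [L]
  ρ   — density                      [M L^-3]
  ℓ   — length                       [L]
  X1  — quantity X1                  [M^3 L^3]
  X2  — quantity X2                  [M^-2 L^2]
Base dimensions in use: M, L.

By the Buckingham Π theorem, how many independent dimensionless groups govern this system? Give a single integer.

4

Write exponents as rows M,L / cols m,D,ρ,ℓ,X1,X2:
  M: [ 1  0  1  0  3 -2]
  L: [ 0  1 -3  1  3  2]
Row reduction gives pivot columns m,D; rank = 2
n=6, r=2 ⇒ 4 dimensionless groups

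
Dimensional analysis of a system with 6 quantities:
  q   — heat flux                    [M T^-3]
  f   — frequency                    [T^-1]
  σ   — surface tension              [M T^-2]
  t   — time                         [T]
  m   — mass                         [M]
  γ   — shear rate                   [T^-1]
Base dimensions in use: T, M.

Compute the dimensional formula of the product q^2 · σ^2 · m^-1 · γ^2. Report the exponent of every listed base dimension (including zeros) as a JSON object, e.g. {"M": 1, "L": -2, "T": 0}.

{"T": -12, "M": 3}

Exponent matrix [T,M] × [q,f,σ,t,m,γ]:
  T: [-3 -1 -2  1  0 -1]
  M: [ 1  0  1  0  1  0]
  [T]: (2)·-3+(2)·-2+(-1)·0+(2)·-1 = -12
  [M]: (2)·1+(2)·1+(-1)·1+(2)·0 = 3
⇒ T^-12 M^3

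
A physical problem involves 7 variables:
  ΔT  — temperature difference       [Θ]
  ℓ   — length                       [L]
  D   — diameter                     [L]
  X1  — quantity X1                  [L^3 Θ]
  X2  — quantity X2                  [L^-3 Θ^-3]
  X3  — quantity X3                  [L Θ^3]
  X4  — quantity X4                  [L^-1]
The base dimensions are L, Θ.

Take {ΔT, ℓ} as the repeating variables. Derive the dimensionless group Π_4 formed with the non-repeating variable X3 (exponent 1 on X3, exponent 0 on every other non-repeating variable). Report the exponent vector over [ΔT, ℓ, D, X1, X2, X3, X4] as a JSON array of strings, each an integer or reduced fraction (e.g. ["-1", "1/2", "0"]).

["-3", "-1", "0", "0", "0", "1", "0"]

Dimensional matrix (L×Θ by ΔT×ℓ×D×X1×X2×X3×X4):
  L: [ 0  1  1  3 -3  1 -1]
  Θ: [ 1  0  0  1 -3  3  0]
Echelon form has 2 nonzero rows (pivots: ΔT,ℓ)
Repeat: ΔT,ℓ; free: D,X1,X2,X3,X4
RREF:
  r0: [   1    0    0    1   -3    3    0]
  r1: [   0    1    1    3   -3    1   -1]
Fix exponent of X3 at 1, D at 0, X1 at 0, X2 at 0, X4 at 0; solve each RREF row for its pivot's exponent:
  r0: exp(ΔT) + (3)·1 = 0 ⇒ exp(ΔT) = -3
  r1: exp(ℓ) + (1)·1 = 0 ⇒ exp(ℓ) = -1
Π_4 = ΔT^-3 · ℓ^-1 · X3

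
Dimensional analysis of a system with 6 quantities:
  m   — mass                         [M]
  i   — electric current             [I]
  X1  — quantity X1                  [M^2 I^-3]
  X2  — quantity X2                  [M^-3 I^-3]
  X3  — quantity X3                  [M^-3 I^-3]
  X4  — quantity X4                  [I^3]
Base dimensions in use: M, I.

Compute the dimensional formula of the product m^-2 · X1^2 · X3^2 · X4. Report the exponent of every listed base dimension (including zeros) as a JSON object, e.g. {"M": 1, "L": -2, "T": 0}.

Write exponents as rows M,I / cols m,i,X1,X2,X3,X4:
  M: [ 1  0  2 -3 -3  0]
  I: [ 0  1 -3 -3 -3  3]
  [M]: (-2)·1+(2)·2+(2)·-3+(1)·0 = -4
  [I]: (-2)·0+(2)·-3+(2)·-3+(1)·3 = -9
⇒ M^-4 I^-9

{"M": -4, "I": -9}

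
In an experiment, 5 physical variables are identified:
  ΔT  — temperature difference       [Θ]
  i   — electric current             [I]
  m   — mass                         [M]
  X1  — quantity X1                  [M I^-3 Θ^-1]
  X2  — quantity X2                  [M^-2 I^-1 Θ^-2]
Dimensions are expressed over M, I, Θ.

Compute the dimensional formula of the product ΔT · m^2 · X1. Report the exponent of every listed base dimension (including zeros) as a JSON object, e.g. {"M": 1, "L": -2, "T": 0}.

{"M": 3, "I": -3, "Θ": 0}

Dimensional matrix (M×I×Θ by ΔT×i×m×X1×X2):
  M: [ 0  0  1  1 -2]
  I: [ 0  1  0 -3 -1]
  Θ: [ 1  0  0 -1 -2]
  [M]: (1)·0+(2)·1+(1)·1 = 3
  [I]: (1)·0+(2)·0+(1)·-3 = -3
  [Θ]: (1)·1+(2)·0+(1)·-1 = 0
⇒ M^3 I^-3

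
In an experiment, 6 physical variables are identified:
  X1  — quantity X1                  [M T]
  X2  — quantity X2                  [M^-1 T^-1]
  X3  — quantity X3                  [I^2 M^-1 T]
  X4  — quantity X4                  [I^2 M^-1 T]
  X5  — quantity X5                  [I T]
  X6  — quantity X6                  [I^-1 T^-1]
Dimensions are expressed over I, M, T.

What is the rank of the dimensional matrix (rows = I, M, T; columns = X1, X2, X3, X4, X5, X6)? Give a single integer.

Dimensional matrix (I×M×T by X1×X2×X3×X4×X5×X6):
  I: [ 0  0  2  2  1 -1]
  M: [ 1 -1 -1 -1  0  0]
  T: [ 1 -1  1  1  1 -1]
Echelon form has 2 nonzero rows (pivots: X1,X3)

2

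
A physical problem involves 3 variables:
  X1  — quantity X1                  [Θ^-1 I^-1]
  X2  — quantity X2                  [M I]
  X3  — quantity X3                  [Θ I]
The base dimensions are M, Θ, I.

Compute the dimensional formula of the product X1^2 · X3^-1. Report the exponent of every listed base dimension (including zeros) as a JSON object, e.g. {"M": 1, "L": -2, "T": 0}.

{"M": 0, "Θ": -3, "I": -3}

Dimensional matrix (M×Θ×I by X1×X2×X3):
  M: [ 0  1  0]
  Θ: [-1  0  1]
  I: [-1  1  1]
  [M]: (2)·0+(-1)·0 = 0
  [Θ]: (2)·-1+(-1)·1 = -3
  [I]: (2)·-1+(-1)·1 = -3
⇒ Θ^-3 I^-3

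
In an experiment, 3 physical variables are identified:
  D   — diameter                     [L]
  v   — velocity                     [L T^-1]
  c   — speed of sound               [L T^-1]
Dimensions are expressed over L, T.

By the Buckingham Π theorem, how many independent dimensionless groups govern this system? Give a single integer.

1

Exponent matrix [L,T] × [D,v,c]:
  L: [ 1  1  1]
  T: [ 0 -1 -1]
RREF → pivots at {D,v} ⇒ r = 2
Π count = n − r = 3 − 2 = 1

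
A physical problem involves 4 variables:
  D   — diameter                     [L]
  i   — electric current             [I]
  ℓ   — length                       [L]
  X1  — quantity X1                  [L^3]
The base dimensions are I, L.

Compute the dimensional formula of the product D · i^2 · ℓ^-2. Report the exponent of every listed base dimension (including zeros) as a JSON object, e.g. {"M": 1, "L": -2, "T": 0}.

{"I": 2, "L": -1}

Exponent matrix [I,L] × [D,i,ℓ,X1]:
  I: [ 0  1  0  0]
  L: [ 1  0  1  3]
  [I]: (1)·0+(2)·1+(-2)·0 = 2
  [L]: (1)·1+(2)·0+(-2)·1 = -1
⇒ I^2 L^-1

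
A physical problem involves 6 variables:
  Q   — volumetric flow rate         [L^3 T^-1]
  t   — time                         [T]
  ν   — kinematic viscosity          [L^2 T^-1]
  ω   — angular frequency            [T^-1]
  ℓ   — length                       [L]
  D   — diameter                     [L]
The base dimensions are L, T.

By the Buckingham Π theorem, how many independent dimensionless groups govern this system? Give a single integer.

Write exponents as rows L,T / cols Q,t,ν,ω,ℓ,D:
  L: [ 3  0  2  0  1  1]
  T: [-1  1 -1 -1  0  0]
Echelon form has 2 nonzero rows (pivots: Q,t)
Π count = n − r = 6 − 2 = 4

4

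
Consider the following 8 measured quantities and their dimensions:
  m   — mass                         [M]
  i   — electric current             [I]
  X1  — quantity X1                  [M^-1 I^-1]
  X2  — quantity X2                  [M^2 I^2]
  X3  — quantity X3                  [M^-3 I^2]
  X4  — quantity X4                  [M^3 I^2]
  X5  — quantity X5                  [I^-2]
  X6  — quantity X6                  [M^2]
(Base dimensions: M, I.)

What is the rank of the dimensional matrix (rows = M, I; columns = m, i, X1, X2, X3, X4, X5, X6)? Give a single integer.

2

Write exponents as rows M,I / cols m,i,X1,X2,X3,X4,X5,X6:
  M: [ 1  0 -1  2 -3  3  0  2]
  I: [ 0  1 -1  2  2  2 -2  0]
Echelon form has 2 nonzero rows (pivots: m,i)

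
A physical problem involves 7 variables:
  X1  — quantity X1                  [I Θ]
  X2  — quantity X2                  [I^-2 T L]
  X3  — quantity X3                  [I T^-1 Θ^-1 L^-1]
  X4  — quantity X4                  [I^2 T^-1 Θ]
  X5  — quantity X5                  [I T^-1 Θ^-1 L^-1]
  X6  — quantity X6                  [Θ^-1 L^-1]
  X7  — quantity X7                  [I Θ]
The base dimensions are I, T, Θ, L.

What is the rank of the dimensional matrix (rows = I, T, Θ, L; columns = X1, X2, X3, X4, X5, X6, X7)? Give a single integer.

3

Dimensional matrix (I×T×Θ×L by X1×X2×X3×X4×X5×X6×X7):
  I: [ 1 -2  1  2  1  0  1]
  T: [ 0  1 -1 -1 -1  0  0]
  Θ: [ 1  0 -1  1 -1 -1  1]
  L: [ 0  1 -1  0 -1 -1  0]
Echelon form has 3 nonzero rows (pivots: X1,X2,X4)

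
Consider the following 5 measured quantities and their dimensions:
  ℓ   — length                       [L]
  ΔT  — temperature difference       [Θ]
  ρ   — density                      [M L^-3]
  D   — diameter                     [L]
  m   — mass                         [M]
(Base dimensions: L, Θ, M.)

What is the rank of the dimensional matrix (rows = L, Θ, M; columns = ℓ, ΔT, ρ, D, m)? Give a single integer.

Dimensional matrix (L×Θ×M by ℓ×ΔT×ρ×D×m):
  L: [ 1  0 -3  1  0]
  Θ: [ 0  1  0  0  0]
  M: [ 0  0  1  0  1]
Row reduction gives pivot columns ℓ,ΔT,ρ; rank = 3

3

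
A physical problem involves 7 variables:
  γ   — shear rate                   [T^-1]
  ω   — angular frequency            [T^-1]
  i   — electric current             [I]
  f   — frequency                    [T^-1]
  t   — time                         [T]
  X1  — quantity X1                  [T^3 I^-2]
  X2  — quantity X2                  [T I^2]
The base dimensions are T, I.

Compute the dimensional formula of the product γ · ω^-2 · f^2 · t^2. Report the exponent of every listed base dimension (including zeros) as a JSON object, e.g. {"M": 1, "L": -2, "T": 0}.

{"T": 1, "I": 0}

Exponent matrix [T,I] × [γ,ω,i,f,t,X1,X2]:
  T: [-1 -1  0 -1  1  3  1]
  I: [ 0  0  1  0  0 -2  2]
  [T]: (1)·-1+(-2)·-1+(2)·-1+(2)·1 = 1
  [I]: (1)·0+(-2)·0+(2)·0+(2)·0 = 0
⇒ T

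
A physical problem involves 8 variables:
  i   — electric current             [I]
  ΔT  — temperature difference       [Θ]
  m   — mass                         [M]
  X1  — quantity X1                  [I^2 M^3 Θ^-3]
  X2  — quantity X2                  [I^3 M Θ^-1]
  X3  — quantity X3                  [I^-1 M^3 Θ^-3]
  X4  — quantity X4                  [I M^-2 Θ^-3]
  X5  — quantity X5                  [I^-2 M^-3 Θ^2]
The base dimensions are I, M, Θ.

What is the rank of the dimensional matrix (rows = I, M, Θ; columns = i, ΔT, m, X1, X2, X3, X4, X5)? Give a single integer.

Write exponents as rows I,M,Θ / cols i,ΔT,m,X1,X2,X3,X4,X5:
  I: [ 1  0  0  2  3 -1  1 -2]
  M: [ 0  0  1  3  1  3 -2 -3]
  Θ: [ 0  1  0 -3 -1 -3 -3  2]
Echelon form has 3 nonzero rows (pivots: i,ΔT,m)

3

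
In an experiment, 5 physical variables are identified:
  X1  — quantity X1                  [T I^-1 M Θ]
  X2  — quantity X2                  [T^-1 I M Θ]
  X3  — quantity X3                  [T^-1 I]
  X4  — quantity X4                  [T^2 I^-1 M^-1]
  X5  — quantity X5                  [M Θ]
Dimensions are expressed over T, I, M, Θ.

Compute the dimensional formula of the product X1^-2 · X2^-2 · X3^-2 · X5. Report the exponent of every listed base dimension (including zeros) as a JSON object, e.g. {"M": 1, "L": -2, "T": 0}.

{"T": 2, "I": -2, "M": -3, "Θ": -3}

Dimensional matrix (T×I×M×Θ by X1×X2×X3×X4×X5):
  T: [ 1 -1 -1  2  0]
  I: [-1  1  1 -1  0]
  M: [ 1  1  0 -1  1]
  Θ: [ 1  1  0  0  1]
  [T]: (-2)·1+(-2)·-1+(-2)·-1+(1)·0 = 2
  [I]: (-2)·-1+(-2)·1+(-2)·1+(1)·0 = -2
  [M]: (-2)·1+(-2)·1+(-2)·0+(1)·1 = -3
  [Θ]: (-2)·1+(-2)·1+(-2)·0+(1)·1 = -3
⇒ T^2 I^-2 M^-3 Θ^-3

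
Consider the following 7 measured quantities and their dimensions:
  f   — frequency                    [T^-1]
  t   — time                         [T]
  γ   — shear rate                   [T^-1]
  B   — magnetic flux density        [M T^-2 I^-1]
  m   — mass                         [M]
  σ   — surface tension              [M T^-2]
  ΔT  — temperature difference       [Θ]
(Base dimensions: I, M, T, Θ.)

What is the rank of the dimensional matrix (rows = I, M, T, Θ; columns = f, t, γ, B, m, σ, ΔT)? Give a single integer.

4

Exponent matrix [I,M,T,Θ] × [f,t,γ,B,m,σ,ΔT]:
  I: [ 0  0  0 -1  0  0  0]
  M: [ 0  0  0  1  1  1  0]
  T: [-1  1 -1 -2  0 -2  0]
  Θ: [ 0  0  0  0  0  0  1]
Echelon form has 4 nonzero rows (pivots: f,B,m,ΔT)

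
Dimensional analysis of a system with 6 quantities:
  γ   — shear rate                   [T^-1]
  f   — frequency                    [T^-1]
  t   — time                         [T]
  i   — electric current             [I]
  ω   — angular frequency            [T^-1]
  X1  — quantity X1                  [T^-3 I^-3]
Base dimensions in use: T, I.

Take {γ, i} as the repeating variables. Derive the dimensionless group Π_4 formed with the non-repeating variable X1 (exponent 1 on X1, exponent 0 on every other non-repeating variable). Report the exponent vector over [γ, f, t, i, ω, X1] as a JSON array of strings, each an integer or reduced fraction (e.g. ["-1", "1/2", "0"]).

["-3", "0", "0", "3", "0", "1"]

Write exponents as rows T,I / cols γ,f,t,i,ω,X1:
  T: [-1 -1  1  0 -1 -3]
  I: [ 0  0  0  1  0 -3]
Echelon form has 2 nonzero rows (pivots: γ,i)
Repeat: γ,i; free: f,t,ω,X1
RREF:
  r0: [   1    1   -1    0    1    3]
  r1: [   0    0    0    1    0   -3]
Fix exponent of X1 at 1, f at 0, t at 0, ω at 0; solve each RREF row for its pivot's exponent:
  r0: exp(γ) + (3)·1 = 0 ⇒ exp(γ) = -3
  r1: exp(i) + (-3)·1 = 0 ⇒ exp(i) = 3
Π_4 = γ^-3 · i^3 · X1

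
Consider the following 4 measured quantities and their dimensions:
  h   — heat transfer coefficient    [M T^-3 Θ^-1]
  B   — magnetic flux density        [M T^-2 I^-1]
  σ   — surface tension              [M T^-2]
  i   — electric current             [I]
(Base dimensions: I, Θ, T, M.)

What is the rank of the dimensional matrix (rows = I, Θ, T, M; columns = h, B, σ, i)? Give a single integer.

3

Exponent matrix [I,Θ,T,M] × [h,B,σ,i]:
  I: [ 0 -1  0  1]
  Θ: [-1  0  0  0]
  T: [-3 -2 -2  0]
  M: [ 1  1  1  0]
Row reduction gives pivot columns h,B,σ; rank = 3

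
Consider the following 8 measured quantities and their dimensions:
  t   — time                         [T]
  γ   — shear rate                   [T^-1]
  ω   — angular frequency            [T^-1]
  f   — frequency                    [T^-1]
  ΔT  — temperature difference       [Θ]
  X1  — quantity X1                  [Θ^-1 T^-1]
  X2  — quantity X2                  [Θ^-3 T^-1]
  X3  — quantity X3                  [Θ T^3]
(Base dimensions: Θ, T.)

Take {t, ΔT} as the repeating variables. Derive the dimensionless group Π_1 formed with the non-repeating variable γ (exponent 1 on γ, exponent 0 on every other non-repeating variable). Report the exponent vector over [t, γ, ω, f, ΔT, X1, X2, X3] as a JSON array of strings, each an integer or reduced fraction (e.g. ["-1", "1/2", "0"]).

Exponent matrix [Θ,T] × [t,γ,ω,f,ΔT,X1,X2,X3]:
  Θ: [ 0  0  0  0  1 -1 -3  1]
  T: [ 1 -1 -1 -1  0 -1 -1  3]
Row reduction gives pivot columns t,ΔT; rank = 2
Repeat: t,ΔT; free: γ,ω,f,X1,X2,X3
RREF:
  r0: [   1   -1   -1   -1    0   -1   -1    3]
  r1: [   0    0    0    0    1   -1   -3    1]
Fix exponent of γ at 1, ω at 0, f at 0, X1 at 0, X2 at 0, X3 at 0; solve each RREF row for its pivot's exponent:
  r0: exp(t) + (-1)·1 = 0 ⇒ exp(t) = 1
  r1: exp(ΔT) + (0)·1 = 0 ⇒ exp(ΔT) = 0
Π_1 = t · γ

["1", "1", "0", "0", "0", "0", "0", "0"]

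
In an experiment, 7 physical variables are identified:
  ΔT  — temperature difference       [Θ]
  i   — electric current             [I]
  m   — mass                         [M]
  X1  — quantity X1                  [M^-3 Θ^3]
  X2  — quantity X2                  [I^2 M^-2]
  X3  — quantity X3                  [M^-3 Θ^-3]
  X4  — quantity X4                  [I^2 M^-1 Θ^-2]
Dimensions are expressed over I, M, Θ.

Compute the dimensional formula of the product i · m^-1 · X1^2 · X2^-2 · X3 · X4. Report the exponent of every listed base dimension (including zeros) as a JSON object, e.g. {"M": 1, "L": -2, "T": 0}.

Dimensional matrix (I×M×Θ by ΔT×i×m×X1×X2×X3×X4):
  I: [ 0  1  0  0  2  0  2]
  M: [ 0  0  1 -3 -2 -3 -1]
  Θ: [ 1  0  0  3  0 -3 -2]
  [I]: (1)·1+(-1)·0+(2)·0+(-2)·2+(1)·0+(1)·2 = -1
  [M]: (1)·0+(-1)·1+(2)·-3+(-2)·-2+(1)·-3+(1)·-1 = -7
  [Θ]: (1)·0+(-1)·0+(2)·3+(-2)·0+(1)·-3+(1)·-2 = 1
⇒ I^-1 M^-7 Θ

{"I": -1, "M": -7, "Θ": 1}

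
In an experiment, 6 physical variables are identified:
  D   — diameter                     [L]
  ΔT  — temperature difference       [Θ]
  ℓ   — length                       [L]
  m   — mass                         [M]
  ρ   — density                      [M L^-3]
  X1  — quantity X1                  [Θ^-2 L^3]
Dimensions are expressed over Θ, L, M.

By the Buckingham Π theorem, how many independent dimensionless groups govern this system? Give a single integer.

Write exponents as rows Θ,L,M / cols D,ΔT,ℓ,m,ρ,X1:
  Θ: [ 0  1  0  0  0 -2]
  L: [ 1  0  1  0 -3  3]
  M: [ 0  0  0  1  1  0]
Row reduction gives pivot columns D,ΔT,m; rank = 3
n=6, r=3 ⇒ 3 dimensionless groups

3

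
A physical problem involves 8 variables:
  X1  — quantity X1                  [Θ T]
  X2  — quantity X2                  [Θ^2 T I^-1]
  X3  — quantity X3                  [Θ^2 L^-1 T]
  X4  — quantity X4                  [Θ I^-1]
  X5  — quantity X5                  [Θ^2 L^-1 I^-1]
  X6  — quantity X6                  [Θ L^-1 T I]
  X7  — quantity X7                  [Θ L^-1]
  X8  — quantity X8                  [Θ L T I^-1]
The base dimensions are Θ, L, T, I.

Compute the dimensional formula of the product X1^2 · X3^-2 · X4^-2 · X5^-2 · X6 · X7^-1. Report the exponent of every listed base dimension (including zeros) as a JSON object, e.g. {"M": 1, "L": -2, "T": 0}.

{"Θ": -8, "L": 4, "T": 1, "I": 5}

Write exponents as rows Θ,L,T,I / cols X1,X2,X3,X4,X5,X6,X7,X8:
  Θ: [ 1  2  2  1  2  1  1  1]
  L: [ 0  0 -1  0 -1 -1 -1  1]
  T: [ 1  1  1  0  0  1  0  1]
  I: [ 0 -1  0 -1 -1  1  0 -1]
  [Θ]: (2)·1+(-2)·2+(-2)·1+(-2)·2+(1)·1+(-1)·1 = -8
  [L]: (2)·0+(-2)·-1+(-2)·0+(-2)·-1+(1)·-1+(-1)·-1 = 4
  [T]: (2)·1+(-2)·1+(-2)·0+(-2)·0+(1)·1+(-1)·0 = 1
  [I]: (2)·0+(-2)·0+(-2)·-1+(-2)·-1+(1)·1+(-1)·0 = 5
⇒ Θ^-8 L^4 T I^5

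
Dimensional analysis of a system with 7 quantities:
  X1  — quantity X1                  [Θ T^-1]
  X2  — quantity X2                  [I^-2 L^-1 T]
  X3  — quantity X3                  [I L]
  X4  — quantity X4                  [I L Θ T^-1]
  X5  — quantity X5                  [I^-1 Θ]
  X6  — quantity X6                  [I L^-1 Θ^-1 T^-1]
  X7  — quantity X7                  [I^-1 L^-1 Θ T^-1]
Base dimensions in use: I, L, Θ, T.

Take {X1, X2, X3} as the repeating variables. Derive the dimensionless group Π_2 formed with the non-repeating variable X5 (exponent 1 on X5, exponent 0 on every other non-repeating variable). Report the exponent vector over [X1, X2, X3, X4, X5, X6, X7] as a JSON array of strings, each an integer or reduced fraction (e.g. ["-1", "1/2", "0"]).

Exponent matrix [I,L,Θ,T] × [X1,X2,X3,X4,X5,X6,X7]:
  I: [ 0 -2  1  1 -1  1 -1]
  L: [ 0 -1  1  1  0 -1 -1]
  Θ: [ 1  0  0  1  1 -1  1]
  T: [-1  1  0 -1  0 -1 -1]
RREF → pivots at {X1,X2,X3} ⇒ r = 3
Pivot set = {X1,X2,X3}, free = {X4,X5,X6,X7}
RREF:
  r0: [   1    0    0    1    1   -1    1]
  r1: [   0    1    0    0    1   -2    0]
  r2: [   0    0    1    1    1   -3   -1]
  r3: [   0    0    0    0    0    0    0]
Fix exponent of X5 at 1, X4 at 0, X6 at 0, X7 at 0; solve each RREF row for its pivot's exponent:
  r0: exp(X1) + (1)·1 = 0 ⇒ exp(X1) = -1
  r1: exp(X2) + (1)·1 = 0 ⇒ exp(X2) = -1
  r2: exp(X3) + (1)·1 = 0 ⇒ exp(X3) = -1
Π_2 = X1^-1 · X2^-1 · X3^-1 · X5

["-1", "-1", "-1", "0", "1", "0", "0"]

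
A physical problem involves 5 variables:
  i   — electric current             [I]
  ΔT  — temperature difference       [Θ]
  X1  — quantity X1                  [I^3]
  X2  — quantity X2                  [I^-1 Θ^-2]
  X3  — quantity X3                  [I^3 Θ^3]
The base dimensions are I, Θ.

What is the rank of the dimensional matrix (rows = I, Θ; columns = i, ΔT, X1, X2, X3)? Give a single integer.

Write exponents as rows I,Θ / cols i,ΔT,X1,X2,X3:
  I: [ 1  0  3 -1  3]
  Θ: [ 0  1  0 -2  3]
RREF → pivots at {i,ΔT} ⇒ r = 2

2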